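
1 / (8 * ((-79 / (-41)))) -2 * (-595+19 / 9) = 1185.84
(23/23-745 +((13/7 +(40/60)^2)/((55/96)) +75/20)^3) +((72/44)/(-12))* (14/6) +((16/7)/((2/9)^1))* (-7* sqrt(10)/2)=-217501989767/788889024-36* sqrt(10)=-389.55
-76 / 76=-1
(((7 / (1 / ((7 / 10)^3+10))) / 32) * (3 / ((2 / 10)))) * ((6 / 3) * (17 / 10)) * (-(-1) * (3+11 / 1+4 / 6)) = 13538987 / 8000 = 1692.37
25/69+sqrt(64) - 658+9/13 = -582104/897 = -648.95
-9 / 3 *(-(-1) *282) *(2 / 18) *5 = -470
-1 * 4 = -4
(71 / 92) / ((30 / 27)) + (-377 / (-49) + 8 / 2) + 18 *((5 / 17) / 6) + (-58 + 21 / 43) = -44.24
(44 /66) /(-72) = -0.01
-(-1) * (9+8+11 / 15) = 266 / 15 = 17.73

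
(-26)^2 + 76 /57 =2032 /3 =677.33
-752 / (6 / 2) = -752 / 3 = -250.67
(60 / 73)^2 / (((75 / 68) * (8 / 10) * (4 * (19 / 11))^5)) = 41068005 / 844488420544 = 0.00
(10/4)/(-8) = -5/16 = -0.31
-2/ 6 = -1/ 3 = -0.33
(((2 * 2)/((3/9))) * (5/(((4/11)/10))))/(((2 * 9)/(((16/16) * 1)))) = 275/3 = 91.67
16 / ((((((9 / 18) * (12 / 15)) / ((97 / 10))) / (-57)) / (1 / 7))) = -22116 / 7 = -3159.43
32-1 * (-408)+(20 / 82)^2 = 739740 / 1681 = 440.06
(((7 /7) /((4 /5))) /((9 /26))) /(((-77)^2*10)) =13 /213444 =0.00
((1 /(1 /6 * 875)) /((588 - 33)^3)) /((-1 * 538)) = -1 /13412756109375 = -0.00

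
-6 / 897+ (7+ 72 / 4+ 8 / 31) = 234055 / 9269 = 25.25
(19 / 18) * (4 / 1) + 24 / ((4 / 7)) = 416 / 9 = 46.22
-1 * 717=-717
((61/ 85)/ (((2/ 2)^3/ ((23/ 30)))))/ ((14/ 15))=1403/ 2380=0.59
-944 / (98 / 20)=-9440 / 49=-192.65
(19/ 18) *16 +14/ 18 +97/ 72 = 1369/ 72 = 19.01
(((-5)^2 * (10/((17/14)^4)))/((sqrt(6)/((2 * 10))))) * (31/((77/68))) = 1701280000 * sqrt(6)/162129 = 25703.41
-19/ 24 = -0.79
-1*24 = -24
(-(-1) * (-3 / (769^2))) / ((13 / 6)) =-18 / 7687693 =-0.00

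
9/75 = 3/25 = 0.12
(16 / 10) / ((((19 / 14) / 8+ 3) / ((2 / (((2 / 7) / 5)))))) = 6272 / 355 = 17.67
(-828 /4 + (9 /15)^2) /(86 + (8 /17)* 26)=-43911 /20875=-2.10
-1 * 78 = -78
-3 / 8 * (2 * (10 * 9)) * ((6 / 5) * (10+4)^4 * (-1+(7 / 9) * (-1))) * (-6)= -33191424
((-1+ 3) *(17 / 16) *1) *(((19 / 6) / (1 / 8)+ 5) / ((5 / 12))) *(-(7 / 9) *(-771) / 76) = 2783053 / 2280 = 1220.64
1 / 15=0.07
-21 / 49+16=109 / 7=15.57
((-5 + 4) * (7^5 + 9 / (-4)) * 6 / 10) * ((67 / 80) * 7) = -94577133 / 1600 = -59110.71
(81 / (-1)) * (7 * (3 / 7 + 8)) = -4779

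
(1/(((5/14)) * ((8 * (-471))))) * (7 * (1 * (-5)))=49/1884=0.03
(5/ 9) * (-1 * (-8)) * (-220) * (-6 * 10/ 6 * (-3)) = -88000/ 3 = -29333.33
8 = 8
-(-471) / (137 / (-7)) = -3297 / 137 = -24.07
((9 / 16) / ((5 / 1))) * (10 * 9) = 81 / 8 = 10.12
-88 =-88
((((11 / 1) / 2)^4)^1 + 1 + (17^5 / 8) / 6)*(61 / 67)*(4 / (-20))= -22323377 / 4020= -5553.08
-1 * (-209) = 209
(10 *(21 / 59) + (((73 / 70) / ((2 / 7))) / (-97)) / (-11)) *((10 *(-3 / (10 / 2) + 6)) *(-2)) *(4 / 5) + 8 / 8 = -482882531 / 1573825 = -306.82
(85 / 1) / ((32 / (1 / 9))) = 85 / 288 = 0.30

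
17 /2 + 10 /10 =19 /2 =9.50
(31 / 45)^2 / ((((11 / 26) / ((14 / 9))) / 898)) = 314123992 / 200475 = 1566.90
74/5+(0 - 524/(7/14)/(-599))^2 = 32042794/1794005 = 17.86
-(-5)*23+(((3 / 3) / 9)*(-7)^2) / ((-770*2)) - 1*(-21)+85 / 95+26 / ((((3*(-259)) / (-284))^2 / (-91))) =-179.20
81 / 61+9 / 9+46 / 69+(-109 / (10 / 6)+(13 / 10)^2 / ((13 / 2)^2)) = -285322 / 4575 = -62.37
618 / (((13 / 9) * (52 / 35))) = 97335 / 338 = 287.97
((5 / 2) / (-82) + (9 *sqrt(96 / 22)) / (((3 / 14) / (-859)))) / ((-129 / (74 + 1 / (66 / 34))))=12295 / 698148 + 118287736 *sqrt(33) / 15609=43533.32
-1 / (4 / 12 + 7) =-3 / 22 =-0.14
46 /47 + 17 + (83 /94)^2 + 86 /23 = 4572123 /203228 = 22.50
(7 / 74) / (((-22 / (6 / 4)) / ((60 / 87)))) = -105 / 23606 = -0.00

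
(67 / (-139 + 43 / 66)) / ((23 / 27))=-119394 / 210013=-0.57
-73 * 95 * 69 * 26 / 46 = -270465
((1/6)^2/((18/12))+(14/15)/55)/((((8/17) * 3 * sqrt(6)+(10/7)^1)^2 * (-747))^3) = -454430888496957316911423508247/742211067486772344682027758278601080611200+46370236770383830371927083 * sqrt(6)/187427037244134430475259534918838656720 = -0.00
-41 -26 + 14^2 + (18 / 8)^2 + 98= 3713 / 16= 232.06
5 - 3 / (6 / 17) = -7 / 2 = -3.50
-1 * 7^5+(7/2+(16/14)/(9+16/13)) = -31287909/1862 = -16803.39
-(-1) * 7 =7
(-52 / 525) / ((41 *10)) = -26 / 107625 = -0.00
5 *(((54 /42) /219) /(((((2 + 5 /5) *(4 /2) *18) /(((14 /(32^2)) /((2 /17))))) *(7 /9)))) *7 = 85 /299008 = 0.00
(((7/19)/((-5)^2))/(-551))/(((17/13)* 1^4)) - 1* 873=-3884260816/4449325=-873.00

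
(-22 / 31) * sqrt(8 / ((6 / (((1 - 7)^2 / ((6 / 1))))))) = -44 * sqrt(2) / 31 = -2.01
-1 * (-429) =429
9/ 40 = 0.22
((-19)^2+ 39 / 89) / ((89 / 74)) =2380432 / 7921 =300.52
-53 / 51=-1.04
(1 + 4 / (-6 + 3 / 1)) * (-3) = 1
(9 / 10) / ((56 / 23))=207 / 560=0.37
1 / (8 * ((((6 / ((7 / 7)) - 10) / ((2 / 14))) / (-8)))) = 0.04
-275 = -275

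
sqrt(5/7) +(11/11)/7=1/7 +sqrt(35)/7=0.99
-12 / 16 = -3 / 4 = -0.75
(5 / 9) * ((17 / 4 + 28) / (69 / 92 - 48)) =-215 / 567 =-0.38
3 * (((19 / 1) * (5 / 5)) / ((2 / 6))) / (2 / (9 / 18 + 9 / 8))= 2223 / 16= 138.94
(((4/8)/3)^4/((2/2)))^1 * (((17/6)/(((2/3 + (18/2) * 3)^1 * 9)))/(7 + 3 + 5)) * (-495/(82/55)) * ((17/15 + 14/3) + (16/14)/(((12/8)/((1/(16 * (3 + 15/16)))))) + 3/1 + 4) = -10895929/4376108268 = -0.00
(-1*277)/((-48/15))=1385/16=86.56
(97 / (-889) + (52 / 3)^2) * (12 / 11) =873812 / 2667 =327.64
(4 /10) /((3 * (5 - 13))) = -1 /60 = -0.02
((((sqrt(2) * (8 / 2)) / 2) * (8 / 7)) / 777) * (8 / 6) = 64 * sqrt(2) / 16317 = 0.01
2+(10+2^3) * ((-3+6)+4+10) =308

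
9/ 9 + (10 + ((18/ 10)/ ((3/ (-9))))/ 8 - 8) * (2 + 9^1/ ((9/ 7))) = 517/ 40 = 12.92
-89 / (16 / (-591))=3287.44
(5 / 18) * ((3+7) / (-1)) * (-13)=325 / 9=36.11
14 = 14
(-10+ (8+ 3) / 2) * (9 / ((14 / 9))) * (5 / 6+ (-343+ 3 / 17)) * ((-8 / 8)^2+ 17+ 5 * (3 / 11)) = 1805509197 / 10472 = 172413.02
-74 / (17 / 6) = -444 / 17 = -26.12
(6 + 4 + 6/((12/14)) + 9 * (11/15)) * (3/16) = 177/40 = 4.42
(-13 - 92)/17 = -105/17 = -6.18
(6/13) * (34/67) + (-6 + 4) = -1538/871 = -1.77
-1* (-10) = 10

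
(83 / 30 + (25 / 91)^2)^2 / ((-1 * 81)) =-498539081329 / 4999114656900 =-0.10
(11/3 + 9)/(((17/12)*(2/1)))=76/17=4.47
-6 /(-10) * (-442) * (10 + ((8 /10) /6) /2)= -66742 /25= -2669.68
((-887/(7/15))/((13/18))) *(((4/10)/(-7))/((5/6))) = 574776/3185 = 180.46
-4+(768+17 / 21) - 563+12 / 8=8539 / 42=203.31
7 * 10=70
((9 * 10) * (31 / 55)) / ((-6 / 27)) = -2511 / 11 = -228.27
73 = 73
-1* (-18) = 18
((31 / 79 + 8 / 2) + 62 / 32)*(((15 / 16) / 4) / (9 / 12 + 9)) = 40005 / 262912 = 0.15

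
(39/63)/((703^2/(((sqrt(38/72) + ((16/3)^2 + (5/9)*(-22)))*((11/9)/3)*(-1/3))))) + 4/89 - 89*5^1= -299615052711323/673360256709 - 143*sqrt(19)/5043897054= -444.96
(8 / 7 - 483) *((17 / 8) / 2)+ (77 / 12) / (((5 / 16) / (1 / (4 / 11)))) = -765251 / 1680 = -455.51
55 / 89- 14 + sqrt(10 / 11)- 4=-1547 / 89 + sqrt(110) / 11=-16.43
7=7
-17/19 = -0.89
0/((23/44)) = 0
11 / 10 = 1.10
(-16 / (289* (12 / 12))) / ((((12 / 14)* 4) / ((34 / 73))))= -28 / 3723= -0.01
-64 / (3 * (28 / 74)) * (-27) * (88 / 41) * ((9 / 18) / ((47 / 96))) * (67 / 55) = 274157568 / 67445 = 4064.91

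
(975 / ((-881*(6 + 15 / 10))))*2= -260 / 881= -0.30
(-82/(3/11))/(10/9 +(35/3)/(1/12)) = -1353/635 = -2.13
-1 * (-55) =55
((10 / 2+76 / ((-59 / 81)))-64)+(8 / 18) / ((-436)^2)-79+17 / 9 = -2022605579 / 8411748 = -240.45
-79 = -79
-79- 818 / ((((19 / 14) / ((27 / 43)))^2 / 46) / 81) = -652511.58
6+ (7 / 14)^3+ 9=121 / 8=15.12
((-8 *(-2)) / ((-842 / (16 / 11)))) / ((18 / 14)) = -896 / 41679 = -0.02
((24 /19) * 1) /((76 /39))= 0.65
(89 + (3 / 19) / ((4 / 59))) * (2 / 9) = 6941 / 342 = 20.30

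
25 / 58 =0.43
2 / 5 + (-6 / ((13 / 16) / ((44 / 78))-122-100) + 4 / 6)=424624 / 388185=1.09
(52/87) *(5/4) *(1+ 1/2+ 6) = 325/58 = 5.60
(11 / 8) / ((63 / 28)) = 11 / 18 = 0.61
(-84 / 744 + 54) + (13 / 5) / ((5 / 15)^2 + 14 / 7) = 324649 / 5890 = 55.12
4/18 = 2/9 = 0.22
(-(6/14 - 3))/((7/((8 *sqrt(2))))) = 144 *sqrt(2)/49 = 4.16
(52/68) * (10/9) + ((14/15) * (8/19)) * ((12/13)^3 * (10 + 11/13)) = 1744445726/415134135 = 4.20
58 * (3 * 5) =870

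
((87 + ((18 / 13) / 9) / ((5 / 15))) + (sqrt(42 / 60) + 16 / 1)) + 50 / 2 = sqrt(70) / 10 + 1670 / 13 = 129.30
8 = 8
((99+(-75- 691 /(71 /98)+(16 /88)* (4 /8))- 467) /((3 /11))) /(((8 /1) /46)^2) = -288519245 /1704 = -169318.81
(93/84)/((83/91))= 403/332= 1.21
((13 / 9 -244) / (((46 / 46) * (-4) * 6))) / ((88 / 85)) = 185555 / 19008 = 9.76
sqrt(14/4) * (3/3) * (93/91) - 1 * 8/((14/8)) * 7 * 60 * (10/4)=-4800 +93 * sqrt(14)/182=-4798.09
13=13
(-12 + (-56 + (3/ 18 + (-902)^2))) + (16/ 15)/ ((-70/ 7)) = 40676803/ 50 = 813536.06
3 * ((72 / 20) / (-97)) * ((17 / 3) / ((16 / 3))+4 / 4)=-0.23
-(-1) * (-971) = -971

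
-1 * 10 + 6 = -4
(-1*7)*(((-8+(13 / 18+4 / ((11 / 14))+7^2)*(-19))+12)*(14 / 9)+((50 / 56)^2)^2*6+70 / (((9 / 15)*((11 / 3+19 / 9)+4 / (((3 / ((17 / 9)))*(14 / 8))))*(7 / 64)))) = 12412158316465 / 1212672384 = 10235.38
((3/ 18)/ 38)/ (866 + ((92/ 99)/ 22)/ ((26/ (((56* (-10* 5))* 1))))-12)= 4719/ 913951528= 0.00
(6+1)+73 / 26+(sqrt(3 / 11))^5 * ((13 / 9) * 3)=39 * sqrt(33) / 1331+255 / 26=9.98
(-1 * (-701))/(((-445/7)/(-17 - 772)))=3871623/445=8700.28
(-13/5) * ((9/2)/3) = -39/10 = -3.90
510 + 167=677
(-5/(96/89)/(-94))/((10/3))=89/6016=0.01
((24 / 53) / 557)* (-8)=-192 / 29521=-0.01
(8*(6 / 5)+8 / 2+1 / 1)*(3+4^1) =511 / 5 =102.20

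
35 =35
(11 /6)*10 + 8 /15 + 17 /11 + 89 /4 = 28157 /660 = 42.66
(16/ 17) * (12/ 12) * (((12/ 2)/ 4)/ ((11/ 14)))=336/ 187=1.80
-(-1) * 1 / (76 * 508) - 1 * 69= -2663951 / 38608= -69.00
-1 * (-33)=33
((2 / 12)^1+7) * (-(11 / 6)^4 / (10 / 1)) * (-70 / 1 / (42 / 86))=27071209 / 23328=1160.46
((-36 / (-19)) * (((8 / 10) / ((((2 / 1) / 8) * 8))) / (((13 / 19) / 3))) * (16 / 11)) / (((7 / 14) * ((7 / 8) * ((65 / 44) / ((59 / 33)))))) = 4349952 / 325325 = 13.37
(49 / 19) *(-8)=-392 / 19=-20.63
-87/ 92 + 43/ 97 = -4483/ 8924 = -0.50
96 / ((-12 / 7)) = -56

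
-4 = -4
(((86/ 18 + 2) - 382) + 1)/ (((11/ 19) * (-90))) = 31996/ 4455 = 7.18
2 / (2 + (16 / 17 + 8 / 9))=153 / 293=0.52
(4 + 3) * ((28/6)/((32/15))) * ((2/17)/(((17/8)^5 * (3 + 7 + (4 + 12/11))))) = 5519360/2003418227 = 0.00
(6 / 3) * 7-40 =-26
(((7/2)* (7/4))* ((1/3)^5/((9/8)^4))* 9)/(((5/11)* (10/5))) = 137984/885735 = 0.16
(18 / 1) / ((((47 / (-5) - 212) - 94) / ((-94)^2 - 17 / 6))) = -504.11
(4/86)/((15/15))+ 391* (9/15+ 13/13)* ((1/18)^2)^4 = 13774967533/296161440480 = 0.05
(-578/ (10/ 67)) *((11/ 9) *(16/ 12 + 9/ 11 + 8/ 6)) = -445349/ 27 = -16494.41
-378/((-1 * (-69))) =-126/23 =-5.48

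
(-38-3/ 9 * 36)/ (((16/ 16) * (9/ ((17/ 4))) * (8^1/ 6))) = -425/ 24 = -17.71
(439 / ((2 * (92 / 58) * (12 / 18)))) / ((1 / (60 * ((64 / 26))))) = 9166320 / 299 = 30656.59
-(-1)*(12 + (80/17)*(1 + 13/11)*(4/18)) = 8012/561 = 14.28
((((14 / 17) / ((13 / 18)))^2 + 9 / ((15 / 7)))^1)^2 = 1804135198761 / 59636082025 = 30.25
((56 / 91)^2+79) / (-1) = -13415 / 169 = -79.38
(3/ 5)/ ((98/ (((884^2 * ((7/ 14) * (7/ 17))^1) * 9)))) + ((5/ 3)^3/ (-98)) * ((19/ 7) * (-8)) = 410553232/ 46305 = 8866.28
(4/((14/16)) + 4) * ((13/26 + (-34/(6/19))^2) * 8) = 16693360/21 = 794921.90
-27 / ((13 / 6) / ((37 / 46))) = -2997 / 299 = -10.02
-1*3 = -3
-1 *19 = -19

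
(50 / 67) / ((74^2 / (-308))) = -3850 / 91723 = -0.04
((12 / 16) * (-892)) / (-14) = 669 / 14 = 47.79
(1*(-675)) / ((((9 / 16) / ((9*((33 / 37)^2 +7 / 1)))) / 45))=-5186592000 / 1369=-3788598.98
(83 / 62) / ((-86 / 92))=-1909 / 1333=-1.43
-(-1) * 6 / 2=3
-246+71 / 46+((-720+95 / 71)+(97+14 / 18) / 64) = -56529995 / 58788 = -961.59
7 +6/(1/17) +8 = 117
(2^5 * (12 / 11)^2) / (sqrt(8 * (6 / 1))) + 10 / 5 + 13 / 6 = 25 / 6 + 384 * sqrt(3) / 121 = 9.66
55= 55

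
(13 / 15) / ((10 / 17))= 221 / 150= 1.47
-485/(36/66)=-5335/6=-889.17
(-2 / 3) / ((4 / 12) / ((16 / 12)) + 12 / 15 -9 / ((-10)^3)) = -2000 / 3177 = -0.63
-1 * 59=-59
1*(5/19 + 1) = 24/19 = 1.26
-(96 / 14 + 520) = -3688 / 7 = -526.86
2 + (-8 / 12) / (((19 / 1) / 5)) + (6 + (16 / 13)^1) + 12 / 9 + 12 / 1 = 5530 / 247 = 22.39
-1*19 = -19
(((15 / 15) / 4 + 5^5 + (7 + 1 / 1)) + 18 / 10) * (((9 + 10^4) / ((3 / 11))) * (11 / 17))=75936491389 / 1020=74447540.58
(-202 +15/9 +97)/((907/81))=-8370/907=-9.23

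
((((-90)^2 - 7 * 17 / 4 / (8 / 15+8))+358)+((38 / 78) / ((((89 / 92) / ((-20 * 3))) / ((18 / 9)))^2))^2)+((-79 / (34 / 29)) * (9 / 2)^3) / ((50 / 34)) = 7627531775981499981383 / 135724015731200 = 56198836.55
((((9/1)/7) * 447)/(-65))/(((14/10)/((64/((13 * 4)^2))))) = -16092/107653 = -0.15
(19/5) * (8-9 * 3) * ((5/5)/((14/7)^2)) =-361/20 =-18.05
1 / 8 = 0.12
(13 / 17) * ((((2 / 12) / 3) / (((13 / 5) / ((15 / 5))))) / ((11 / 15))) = 25 / 374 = 0.07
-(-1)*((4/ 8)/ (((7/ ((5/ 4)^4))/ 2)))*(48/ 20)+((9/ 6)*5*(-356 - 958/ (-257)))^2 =206549434699575/ 29589952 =6980391.00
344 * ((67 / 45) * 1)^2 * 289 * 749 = 334262539576 / 2025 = 165067920.78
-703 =-703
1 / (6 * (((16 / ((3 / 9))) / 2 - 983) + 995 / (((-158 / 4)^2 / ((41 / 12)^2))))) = -37446 / 213791689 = -0.00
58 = 58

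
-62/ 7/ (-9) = 62/ 63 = 0.98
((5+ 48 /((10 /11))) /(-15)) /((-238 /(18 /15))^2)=-3 /30625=-0.00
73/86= 0.85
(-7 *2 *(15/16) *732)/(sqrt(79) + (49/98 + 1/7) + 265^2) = -44079933765/322200534599 + 627690 *sqrt(79)/322200534599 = -0.14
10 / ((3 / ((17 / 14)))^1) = 85 / 21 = 4.05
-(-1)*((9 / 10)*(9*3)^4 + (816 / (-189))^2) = 478315.54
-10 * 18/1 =-180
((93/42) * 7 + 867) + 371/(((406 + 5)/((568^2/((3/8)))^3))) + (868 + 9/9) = 12757450165511450076887/22194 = 574815272844527803.77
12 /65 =0.18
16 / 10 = 8 / 5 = 1.60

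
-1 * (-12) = 12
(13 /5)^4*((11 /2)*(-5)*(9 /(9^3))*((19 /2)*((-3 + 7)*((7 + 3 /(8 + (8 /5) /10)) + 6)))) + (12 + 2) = -601823149 /76500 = -7866.97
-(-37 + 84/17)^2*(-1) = 1027.77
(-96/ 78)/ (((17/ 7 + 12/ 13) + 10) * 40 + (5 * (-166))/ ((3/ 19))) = 168/ 644635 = 0.00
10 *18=180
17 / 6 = 2.83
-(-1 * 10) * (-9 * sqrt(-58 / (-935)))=-18 * sqrt(54230) / 187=-22.42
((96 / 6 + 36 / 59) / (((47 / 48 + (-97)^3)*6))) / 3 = -7840 / 7754061489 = -0.00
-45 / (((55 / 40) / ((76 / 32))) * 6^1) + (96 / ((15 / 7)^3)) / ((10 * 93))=-148969889 / 11508750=-12.94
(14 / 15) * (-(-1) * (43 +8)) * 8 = 1904 / 5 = 380.80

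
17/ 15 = 1.13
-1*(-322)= 322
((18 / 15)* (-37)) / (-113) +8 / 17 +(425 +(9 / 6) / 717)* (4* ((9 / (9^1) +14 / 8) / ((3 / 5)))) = 35777162707 / 4591190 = 7792.57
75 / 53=1.42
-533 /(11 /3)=-1599 /11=-145.36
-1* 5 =-5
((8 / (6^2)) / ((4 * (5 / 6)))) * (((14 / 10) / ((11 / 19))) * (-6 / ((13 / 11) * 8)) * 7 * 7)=-6517 / 1300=-5.01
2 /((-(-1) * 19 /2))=4 /19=0.21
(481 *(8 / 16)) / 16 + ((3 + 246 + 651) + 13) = 928.03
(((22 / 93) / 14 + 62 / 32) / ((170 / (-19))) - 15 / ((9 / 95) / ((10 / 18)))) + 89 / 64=-2766278759 / 31872960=-86.79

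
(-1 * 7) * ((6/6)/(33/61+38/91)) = -7.30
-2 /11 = -0.18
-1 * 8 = -8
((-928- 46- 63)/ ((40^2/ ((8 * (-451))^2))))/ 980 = -210926837/ 24500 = -8609.26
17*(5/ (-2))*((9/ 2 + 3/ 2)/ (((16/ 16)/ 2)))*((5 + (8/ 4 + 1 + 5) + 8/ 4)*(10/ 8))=-19125/ 2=-9562.50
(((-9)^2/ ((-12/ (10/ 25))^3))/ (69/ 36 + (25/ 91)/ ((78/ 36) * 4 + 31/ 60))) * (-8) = 1805076/ 146405375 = 0.01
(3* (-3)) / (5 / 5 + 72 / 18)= -9 / 5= -1.80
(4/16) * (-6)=-3/2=-1.50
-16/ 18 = -8/ 9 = -0.89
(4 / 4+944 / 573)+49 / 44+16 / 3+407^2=4176571877 / 25212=165658.09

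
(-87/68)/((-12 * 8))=29/2176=0.01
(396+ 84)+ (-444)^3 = -87527904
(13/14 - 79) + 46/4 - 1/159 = -66.58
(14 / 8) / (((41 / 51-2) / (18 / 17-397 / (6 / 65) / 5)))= 613403 / 488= 1256.97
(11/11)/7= 1/7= 0.14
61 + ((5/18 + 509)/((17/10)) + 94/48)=443741/1224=362.53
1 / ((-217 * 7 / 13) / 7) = -13 / 217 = -0.06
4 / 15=0.27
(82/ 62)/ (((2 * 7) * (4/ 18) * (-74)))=-369/ 64232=-0.01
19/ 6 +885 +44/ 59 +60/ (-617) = 194133235/ 218418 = 888.82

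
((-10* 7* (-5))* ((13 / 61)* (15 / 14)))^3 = 115857421875 / 226981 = 510427.84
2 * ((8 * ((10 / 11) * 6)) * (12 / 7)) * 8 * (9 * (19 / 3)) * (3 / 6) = 2626560 / 77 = 34111.17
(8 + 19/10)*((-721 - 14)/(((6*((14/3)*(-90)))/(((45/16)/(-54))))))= -77/512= -0.15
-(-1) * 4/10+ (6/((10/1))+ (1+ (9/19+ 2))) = 85/19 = 4.47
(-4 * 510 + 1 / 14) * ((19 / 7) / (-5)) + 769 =919431 / 490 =1876.39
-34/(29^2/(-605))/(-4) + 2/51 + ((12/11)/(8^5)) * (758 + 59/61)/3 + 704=164547884413139/235764621312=697.93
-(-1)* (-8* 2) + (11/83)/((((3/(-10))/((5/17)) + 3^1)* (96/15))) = -191107/11952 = -15.99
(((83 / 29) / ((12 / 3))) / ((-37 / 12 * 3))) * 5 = -415 / 1073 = -0.39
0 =0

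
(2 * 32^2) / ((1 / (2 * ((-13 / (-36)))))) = 13312 / 9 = 1479.11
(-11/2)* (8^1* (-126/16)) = 693/2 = 346.50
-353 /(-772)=353 /772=0.46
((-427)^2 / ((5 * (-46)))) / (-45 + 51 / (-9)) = 546987 / 34960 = 15.65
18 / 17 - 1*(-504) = 8586 / 17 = 505.06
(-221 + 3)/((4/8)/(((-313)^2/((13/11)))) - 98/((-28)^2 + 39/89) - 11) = 32803228705060/1674006563871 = 19.60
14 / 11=1.27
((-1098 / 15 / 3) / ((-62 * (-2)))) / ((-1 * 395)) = 61 / 122450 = 0.00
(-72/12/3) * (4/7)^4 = -512/2401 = -0.21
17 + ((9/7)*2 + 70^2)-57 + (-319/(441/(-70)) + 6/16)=2476445/504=4913.58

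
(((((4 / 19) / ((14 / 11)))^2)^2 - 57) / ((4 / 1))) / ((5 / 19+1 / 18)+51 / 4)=-160515961569 / 147211555001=-1.09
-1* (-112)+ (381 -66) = 427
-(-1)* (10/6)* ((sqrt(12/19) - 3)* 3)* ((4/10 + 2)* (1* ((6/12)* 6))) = -108 + 72* sqrt(57)/19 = -79.39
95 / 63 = 1.51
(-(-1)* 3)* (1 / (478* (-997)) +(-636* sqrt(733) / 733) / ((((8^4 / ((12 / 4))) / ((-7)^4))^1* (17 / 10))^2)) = -618707267325* sqrt(733) / 222127194112 - 3 / 476566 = -75.41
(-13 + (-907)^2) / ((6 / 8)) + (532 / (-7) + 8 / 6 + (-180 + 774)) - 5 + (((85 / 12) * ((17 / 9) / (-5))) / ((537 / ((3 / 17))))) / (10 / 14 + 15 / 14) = 265177607731 / 241650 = 1097362.33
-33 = -33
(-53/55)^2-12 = -11.07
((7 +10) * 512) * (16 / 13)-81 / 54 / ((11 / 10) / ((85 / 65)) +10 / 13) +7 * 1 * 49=511467062 / 46267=11054.68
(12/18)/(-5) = -2/15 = -0.13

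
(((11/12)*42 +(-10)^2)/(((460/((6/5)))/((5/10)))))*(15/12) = 831/3680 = 0.23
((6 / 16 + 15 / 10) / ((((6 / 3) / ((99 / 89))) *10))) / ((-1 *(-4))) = 297 / 11392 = 0.03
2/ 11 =0.18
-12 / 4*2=-6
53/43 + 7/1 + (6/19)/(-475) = 3194592/388075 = 8.23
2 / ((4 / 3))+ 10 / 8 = 11 / 4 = 2.75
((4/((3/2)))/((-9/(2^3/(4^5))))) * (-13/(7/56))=13/54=0.24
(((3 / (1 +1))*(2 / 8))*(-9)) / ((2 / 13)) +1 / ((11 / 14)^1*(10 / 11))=-1643 / 80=-20.54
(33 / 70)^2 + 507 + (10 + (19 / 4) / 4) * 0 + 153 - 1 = 3230189 / 4900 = 659.22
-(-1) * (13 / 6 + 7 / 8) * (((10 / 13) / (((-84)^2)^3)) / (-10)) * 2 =-73 / 54802492932096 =-0.00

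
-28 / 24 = -7 / 6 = -1.17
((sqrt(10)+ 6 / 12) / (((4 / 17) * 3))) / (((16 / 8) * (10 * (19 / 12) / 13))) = 221 / 760+ 221 * sqrt(10) / 380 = 2.13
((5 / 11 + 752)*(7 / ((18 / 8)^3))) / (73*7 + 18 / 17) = 21012544 / 23268465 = 0.90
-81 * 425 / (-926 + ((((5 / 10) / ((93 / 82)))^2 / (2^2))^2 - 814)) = 19.78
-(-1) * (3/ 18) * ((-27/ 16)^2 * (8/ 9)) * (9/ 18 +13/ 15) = 369/ 640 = 0.58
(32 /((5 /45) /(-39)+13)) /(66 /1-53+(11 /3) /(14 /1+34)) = 808704 /4295123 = 0.19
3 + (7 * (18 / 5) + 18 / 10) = 30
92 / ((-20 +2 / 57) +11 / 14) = -73416 / 15305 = -4.80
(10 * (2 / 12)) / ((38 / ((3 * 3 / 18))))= 5 / 228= 0.02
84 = 84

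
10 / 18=5 / 9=0.56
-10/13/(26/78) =-30/13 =-2.31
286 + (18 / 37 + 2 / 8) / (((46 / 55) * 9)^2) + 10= 7508845693 / 25366608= 296.01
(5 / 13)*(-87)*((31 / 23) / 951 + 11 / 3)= -11633640 / 94783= -122.74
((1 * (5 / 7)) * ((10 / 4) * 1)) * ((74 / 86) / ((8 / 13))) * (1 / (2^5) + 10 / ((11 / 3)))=11676275 / 1695232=6.89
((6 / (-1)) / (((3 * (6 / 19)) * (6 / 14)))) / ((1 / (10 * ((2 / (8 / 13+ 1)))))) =-4940 / 27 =-182.96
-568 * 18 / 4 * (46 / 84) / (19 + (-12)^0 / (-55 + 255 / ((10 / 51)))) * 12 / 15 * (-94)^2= -287544858464 / 552195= -520730.64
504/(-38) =-252/19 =-13.26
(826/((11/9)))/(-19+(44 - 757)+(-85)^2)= 7434/71423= 0.10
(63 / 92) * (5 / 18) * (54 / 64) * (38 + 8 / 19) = 344925 / 55936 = 6.17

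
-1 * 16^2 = -256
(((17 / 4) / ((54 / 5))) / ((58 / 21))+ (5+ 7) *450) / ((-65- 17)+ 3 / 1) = -22550995 / 329904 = -68.36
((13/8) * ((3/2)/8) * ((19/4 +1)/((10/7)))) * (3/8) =18837/40960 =0.46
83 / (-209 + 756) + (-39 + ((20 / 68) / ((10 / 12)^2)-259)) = -13828763 / 46495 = -297.42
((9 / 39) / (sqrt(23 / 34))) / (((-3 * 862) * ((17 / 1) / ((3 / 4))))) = -0.00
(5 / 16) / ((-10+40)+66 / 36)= 15 / 1528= 0.01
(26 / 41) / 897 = 2 / 2829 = 0.00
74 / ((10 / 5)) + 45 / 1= 82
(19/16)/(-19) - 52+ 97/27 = -20939/432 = -48.47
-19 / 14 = -1.36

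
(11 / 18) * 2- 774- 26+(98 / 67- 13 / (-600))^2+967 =91804822747 / 538680000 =170.43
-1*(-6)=6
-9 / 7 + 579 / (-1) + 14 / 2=-4013 / 7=-573.29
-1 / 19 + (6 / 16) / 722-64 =-369965 / 5776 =-64.05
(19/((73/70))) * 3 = 3990/73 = 54.66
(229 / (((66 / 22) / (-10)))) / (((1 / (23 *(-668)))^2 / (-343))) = 185412154033120 / 3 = 61804051344373.33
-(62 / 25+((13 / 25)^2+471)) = -296094 / 625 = -473.75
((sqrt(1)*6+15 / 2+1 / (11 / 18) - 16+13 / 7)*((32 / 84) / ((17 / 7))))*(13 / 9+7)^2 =23104 / 2079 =11.11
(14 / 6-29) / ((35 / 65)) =-49.52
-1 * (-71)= 71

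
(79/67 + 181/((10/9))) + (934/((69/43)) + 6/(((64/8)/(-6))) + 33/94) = 1612199249/2172810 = 741.99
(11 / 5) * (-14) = -154 / 5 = -30.80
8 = 8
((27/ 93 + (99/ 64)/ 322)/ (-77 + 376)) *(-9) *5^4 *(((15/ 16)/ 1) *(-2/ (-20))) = -0.52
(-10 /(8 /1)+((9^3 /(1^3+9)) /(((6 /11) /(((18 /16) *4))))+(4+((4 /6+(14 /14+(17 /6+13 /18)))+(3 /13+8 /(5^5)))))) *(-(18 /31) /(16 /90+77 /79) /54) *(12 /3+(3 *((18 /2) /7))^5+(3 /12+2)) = -33794747385645791 /6908685420000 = -4891.63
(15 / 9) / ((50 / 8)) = 4 / 15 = 0.27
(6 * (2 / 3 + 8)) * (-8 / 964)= -104 / 241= -0.43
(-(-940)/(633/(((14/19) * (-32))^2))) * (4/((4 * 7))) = 26951680/228513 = 117.94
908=908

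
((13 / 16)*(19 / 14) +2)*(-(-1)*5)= 3475 / 224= 15.51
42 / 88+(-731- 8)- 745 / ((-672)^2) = -3668563715 / 4967424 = -738.52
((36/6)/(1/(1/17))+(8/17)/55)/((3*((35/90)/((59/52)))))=0.35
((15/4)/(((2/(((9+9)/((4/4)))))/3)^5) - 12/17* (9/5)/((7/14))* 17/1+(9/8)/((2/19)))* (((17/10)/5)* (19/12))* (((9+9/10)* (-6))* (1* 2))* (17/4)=-2340057081681891/160000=-14625356760.51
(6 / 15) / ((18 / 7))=7 / 45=0.16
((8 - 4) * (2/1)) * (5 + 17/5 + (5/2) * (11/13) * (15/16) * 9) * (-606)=-16542891/130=-127253.01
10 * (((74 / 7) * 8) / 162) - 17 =-6679 / 567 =-11.78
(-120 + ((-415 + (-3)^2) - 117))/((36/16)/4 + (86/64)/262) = -5390912/4759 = -1132.78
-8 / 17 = -0.47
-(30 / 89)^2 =-900 / 7921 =-0.11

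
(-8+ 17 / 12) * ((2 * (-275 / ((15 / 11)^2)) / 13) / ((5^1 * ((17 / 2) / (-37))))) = -3890513 / 29835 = -130.40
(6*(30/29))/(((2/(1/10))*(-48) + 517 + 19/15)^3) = -151875/2109076347226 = -0.00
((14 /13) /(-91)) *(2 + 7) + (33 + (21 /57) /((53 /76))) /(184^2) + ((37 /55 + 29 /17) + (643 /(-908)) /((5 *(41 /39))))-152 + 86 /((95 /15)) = -6833037750587699329 /50138708846100160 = -136.28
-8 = -8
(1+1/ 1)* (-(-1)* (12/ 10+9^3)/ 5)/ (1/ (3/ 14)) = 10953/ 175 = 62.59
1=1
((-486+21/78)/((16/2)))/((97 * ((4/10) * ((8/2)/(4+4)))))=-63145/20176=-3.13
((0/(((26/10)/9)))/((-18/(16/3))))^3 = 0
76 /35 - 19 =-589 /35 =-16.83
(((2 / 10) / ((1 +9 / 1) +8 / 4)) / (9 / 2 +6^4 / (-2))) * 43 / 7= -43 / 270270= -0.00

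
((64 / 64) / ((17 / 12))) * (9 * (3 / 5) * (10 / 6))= 6.35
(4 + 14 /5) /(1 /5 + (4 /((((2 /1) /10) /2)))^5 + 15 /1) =17 /256000038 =0.00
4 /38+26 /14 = 261 /133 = 1.96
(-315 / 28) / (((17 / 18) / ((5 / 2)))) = -2025 / 68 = -29.78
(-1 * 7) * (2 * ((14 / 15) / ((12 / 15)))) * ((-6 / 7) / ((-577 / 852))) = -20.67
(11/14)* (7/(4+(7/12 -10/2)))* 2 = -132/5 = -26.40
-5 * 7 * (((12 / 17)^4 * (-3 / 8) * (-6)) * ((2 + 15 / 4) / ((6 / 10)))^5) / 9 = -703975015625 / 4009008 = -175598.31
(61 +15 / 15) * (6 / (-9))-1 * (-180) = 416 / 3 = 138.67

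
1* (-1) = -1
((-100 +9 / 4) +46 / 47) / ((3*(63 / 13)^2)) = -439231 / 319788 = -1.37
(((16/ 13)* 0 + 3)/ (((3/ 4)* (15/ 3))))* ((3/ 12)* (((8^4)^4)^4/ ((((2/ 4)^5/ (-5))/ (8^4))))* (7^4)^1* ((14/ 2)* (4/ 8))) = -6913998773724377487624641762810347484311210423425894190825017966592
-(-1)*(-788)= -788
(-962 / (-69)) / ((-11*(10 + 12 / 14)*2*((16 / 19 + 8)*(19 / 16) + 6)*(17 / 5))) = -16835 / 16180362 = -0.00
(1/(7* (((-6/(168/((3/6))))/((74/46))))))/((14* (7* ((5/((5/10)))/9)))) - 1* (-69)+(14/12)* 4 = 1243337/16905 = 73.55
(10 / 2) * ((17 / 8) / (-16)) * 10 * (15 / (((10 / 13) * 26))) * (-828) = 263925 / 64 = 4123.83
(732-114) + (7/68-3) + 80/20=42099/68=619.10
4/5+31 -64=-161/5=-32.20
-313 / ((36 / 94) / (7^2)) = -720839 / 18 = -40046.61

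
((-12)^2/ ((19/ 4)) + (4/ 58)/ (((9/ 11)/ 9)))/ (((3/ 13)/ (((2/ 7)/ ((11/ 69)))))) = 1462708/ 6061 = 241.33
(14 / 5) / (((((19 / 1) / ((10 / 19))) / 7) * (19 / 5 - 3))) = 245 / 361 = 0.68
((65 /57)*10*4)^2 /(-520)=-13000 /3249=-4.00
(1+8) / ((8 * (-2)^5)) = -9 / 256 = -0.04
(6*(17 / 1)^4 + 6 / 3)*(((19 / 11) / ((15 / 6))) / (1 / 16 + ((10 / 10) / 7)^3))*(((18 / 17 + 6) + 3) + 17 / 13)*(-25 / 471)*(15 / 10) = -4180289505280 / 872729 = -4789905.58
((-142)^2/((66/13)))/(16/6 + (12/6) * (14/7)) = 65533/110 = 595.75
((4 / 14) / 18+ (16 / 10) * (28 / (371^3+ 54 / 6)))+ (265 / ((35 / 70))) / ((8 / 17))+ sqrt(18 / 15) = sqrt(30) / 5+ 18116457698587 / 16085418300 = 1127.36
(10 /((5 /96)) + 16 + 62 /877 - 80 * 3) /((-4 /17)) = 238017 /1754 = 135.70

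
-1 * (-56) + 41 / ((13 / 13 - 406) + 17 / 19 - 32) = 463237 / 8286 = 55.91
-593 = -593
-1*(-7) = 7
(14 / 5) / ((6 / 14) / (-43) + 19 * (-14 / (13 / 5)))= -54782 / 2001845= -0.03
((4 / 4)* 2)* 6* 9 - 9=99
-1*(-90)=90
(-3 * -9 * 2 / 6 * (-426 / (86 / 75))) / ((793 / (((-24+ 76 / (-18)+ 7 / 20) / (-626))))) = -16029315 / 85383896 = -0.19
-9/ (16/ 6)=-27/ 8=-3.38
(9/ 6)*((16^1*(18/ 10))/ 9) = 24/ 5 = 4.80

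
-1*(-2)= 2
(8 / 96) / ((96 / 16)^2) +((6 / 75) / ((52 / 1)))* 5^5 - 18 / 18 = 21397 / 5616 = 3.81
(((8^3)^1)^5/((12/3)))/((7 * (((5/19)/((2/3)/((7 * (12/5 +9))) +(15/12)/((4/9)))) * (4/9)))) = 30306691678876.73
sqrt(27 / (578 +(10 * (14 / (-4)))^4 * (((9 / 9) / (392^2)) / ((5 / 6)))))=12 * sqrt(113226) / 18871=0.21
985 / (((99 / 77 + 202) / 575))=3964625 / 1423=2786.10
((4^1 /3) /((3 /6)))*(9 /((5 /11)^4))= 351384 /625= 562.21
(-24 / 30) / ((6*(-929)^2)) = -2 / 12945615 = -0.00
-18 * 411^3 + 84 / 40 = -12496775559 / 10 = -1249677555.90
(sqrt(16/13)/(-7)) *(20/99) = -80 *sqrt(13)/9009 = -0.03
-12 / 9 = -4 / 3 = -1.33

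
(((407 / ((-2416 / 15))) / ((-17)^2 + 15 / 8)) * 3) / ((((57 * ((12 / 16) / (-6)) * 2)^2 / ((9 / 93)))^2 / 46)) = -11982080 / 44005921738337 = -0.00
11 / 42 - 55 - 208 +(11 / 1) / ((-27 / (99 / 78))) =-215606 / 819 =-263.26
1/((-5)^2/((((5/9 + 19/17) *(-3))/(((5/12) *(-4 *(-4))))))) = -0.03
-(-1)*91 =91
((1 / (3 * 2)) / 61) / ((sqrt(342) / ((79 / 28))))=0.00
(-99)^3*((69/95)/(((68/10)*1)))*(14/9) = -52072713/323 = -161215.83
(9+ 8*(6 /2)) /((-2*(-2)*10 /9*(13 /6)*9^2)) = 0.04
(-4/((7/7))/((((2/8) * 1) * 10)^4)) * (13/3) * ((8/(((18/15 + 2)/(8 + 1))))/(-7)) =1248/875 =1.43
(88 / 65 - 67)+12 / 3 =-4007 / 65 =-61.65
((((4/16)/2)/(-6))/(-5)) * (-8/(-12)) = 0.00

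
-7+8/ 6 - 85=-90.67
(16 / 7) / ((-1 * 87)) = -16 / 609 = -0.03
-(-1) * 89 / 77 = 1.16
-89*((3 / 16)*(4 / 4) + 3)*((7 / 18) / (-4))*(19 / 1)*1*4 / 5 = 201229 / 480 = 419.23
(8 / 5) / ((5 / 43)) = 344 / 25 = 13.76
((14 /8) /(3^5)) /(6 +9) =0.00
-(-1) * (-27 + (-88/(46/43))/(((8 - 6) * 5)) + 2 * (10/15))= -11693/345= -33.89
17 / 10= 1.70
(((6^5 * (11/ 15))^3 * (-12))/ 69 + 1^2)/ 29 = -92713513252037/ 83375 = -1112006155.95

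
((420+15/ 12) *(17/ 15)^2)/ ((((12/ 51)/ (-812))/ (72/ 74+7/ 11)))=-44029524833/ 14652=-3005018.07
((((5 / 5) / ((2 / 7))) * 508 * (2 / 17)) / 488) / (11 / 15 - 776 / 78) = -57785 / 1242326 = -0.05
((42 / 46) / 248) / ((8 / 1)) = 21 / 45632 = 0.00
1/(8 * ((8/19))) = 19/64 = 0.30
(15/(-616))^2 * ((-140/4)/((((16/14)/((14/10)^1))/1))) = -1575/61952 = -0.03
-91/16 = -5.69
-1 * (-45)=45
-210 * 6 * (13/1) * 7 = -114660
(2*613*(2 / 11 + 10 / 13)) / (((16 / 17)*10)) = 177157 / 1430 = 123.89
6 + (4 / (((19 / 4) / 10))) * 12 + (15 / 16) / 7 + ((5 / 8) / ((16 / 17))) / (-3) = 5462927 / 51072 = 106.97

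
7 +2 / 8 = 29 / 4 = 7.25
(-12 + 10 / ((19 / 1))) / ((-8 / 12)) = 327 / 19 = 17.21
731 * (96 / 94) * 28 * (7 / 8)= 859656 / 47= 18290.55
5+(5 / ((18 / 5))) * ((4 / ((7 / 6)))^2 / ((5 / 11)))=2005 / 49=40.92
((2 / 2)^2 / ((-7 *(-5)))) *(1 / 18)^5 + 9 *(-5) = -2976069599 / 66134880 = -45.00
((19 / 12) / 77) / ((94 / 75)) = 475 / 28952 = 0.02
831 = 831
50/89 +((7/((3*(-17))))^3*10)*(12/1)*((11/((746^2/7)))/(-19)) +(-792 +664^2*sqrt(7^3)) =-8233178914299956/10402807085163 +3086272*sqrt(7) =8164716.75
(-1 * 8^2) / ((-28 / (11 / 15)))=176 / 105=1.68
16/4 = 4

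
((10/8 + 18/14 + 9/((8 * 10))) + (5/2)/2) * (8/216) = 2183/15120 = 0.14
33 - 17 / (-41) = 1370 / 41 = 33.41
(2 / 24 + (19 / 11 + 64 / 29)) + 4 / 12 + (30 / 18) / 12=12890 / 2871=4.49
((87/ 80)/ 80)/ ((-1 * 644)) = -87/ 4121600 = -0.00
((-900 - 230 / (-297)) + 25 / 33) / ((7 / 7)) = -266845 / 297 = -898.47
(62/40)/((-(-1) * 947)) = 31/18940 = 0.00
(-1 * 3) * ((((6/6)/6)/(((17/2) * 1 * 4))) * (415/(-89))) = 0.07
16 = 16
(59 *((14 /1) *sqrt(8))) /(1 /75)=123900 *sqrt(2)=175221.06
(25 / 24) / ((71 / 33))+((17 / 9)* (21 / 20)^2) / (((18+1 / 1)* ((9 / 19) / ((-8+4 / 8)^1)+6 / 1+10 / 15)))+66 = 710877089 / 10689760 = 66.50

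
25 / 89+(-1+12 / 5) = 748 / 445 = 1.68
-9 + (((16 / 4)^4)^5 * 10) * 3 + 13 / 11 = 362838837165994 / 11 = 32985348833272.18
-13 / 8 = -1.62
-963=-963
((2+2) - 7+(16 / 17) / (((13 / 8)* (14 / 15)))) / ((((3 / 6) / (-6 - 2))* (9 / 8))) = 52352 / 1547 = 33.84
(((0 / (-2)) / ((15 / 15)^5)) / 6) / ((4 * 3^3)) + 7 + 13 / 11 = 8.18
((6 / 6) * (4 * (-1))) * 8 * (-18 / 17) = 576 / 17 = 33.88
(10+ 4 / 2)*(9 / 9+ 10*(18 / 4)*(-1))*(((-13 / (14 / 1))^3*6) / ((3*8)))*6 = 217503 / 343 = 634.12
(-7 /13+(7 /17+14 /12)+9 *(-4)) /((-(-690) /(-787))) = 36482959 /914940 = 39.87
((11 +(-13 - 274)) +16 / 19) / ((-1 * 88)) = 3.13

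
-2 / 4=-1 / 2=-0.50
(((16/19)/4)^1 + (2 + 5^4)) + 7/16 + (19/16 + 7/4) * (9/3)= 636.46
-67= -67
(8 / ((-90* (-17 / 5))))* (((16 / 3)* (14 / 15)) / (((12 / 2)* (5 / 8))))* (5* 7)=1.21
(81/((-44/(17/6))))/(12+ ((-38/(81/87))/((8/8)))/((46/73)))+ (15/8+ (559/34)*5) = 84.18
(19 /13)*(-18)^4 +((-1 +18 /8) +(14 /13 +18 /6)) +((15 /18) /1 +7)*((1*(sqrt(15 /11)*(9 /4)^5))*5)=4625505*sqrt(165) /22528 +7978453 /52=156069.20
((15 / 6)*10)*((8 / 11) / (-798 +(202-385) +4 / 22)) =-200 / 10789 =-0.02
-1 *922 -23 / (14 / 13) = -13207 / 14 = -943.36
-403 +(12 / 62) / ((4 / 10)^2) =-24911 / 62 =-401.79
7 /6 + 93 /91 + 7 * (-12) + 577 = 270373 /546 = 495.19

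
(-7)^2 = 49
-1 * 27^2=-729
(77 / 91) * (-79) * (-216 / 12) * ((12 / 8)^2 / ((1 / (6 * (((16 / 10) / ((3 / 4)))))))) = 2252448 / 65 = 34653.05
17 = 17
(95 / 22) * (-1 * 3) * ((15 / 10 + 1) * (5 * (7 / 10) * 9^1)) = -89775 / 88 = -1020.17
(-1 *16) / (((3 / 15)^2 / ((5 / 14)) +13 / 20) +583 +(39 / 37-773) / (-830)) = -24568000 / 897794651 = -0.03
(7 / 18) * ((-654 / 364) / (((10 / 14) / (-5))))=4.89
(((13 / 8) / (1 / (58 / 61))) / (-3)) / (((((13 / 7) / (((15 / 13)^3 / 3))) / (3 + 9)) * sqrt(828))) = -76125 * sqrt(23) / 6164782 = -0.06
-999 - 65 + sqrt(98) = -1064 + 7* sqrt(2) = -1054.10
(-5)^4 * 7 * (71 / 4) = 77656.25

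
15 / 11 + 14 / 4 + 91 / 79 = 10455 / 1738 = 6.02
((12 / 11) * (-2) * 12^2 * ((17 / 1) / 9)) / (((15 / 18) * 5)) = -39168 / 275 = -142.43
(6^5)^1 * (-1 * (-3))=23328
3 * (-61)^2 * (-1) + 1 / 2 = -22325 / 2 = -11162.50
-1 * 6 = -6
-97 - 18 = -115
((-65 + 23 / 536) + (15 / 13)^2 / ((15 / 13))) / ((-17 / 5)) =2222905 / 118456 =18.77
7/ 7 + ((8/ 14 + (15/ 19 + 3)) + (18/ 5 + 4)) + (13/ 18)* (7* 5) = 457717/ 11970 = 38.24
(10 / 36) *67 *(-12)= -670 / 3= -223.33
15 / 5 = 3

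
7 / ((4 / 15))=105 / 4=26.25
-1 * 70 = -70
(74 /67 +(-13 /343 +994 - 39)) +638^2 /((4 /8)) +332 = 18738157386 /22981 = 815376.07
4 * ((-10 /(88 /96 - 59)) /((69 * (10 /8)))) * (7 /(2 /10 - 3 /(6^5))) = 11612160 /41472197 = 0.28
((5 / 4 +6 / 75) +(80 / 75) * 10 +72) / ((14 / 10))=25199 / 420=60.00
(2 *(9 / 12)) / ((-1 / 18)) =-27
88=88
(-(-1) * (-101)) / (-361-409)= 101 / 770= 0.13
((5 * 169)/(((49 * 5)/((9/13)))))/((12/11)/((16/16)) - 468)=-429/83888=-0.01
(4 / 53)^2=16 / 2809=0.01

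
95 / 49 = 1.94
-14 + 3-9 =-20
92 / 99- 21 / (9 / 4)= -832 / 99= -8.40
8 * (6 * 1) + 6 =54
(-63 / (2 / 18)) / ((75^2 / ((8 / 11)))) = -504 / 6875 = -0.07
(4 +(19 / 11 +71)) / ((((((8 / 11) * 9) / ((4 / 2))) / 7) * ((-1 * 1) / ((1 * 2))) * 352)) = -1477 / 1584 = -0.93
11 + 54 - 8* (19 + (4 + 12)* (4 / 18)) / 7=39.22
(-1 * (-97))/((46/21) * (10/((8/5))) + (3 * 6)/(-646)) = 1315902/185347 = 7.10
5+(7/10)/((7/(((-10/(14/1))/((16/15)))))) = 1105/224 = 4.93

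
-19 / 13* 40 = -760 / 13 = -58.46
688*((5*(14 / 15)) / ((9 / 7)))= 67424 / 27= 2497.19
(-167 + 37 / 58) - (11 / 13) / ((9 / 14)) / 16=-4517965 / 27144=-166.44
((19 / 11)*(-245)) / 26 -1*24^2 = -169391 / 286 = -592.28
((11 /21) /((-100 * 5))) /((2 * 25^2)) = -0.00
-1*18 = -18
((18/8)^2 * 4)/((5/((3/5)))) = 243/100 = 2.43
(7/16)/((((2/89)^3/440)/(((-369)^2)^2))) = 5031948806480537865/16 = 314496800405033616.56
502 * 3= 1506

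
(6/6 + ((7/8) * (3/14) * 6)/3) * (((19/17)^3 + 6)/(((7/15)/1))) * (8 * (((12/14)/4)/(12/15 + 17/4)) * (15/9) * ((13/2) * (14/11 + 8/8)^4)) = 9885205078125/4623216521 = 2138.17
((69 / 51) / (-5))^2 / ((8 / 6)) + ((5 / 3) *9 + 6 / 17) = 15.41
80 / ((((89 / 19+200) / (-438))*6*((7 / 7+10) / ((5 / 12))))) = -1.08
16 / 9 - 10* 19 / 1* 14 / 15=-1580 / 9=-175.56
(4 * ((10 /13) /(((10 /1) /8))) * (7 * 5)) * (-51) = -57120 /13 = -4393.85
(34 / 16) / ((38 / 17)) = 289 / 304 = 0.95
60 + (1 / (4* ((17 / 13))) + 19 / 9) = 38129 / 612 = 62.30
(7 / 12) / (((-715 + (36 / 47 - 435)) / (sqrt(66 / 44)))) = -0.00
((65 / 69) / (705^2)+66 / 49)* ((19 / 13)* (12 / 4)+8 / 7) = 227703576521 / 30584035755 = 7.45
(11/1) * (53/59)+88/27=20933/1593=13.14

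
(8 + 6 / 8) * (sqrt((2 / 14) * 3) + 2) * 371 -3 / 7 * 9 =1855 * sqrt(21) / 4 + 90841 / 14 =8613.81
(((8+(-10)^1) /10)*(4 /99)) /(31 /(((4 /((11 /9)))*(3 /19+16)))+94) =-4912 /57495185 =-0.00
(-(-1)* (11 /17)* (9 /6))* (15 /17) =495 /578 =0.86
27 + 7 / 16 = 439 / 16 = 27.44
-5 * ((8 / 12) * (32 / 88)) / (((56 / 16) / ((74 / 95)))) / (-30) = 0.01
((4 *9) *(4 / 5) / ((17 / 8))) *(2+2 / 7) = 30.98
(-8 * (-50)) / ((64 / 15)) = 375 / 4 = 93.75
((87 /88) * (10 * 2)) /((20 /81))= 7047 /88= 80.08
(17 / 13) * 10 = 170 / 13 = 13.08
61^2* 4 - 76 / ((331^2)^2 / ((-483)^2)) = 178661754009400 / 12003612721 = 14884.00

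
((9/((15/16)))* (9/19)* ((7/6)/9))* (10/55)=112/1045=0.11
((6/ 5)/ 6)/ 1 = 1/ 5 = 0.20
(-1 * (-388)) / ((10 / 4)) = 776 / 5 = 155.20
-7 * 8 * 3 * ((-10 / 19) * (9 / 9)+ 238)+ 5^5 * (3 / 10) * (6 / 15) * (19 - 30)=-836391 / 19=-44020.58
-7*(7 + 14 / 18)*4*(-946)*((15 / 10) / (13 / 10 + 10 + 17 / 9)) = 27812400 / 1187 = 23430.83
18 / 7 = 2.57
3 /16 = 0.19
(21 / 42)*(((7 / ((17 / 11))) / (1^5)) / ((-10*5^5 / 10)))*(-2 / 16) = 77 / 850000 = 0.00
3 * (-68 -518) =-1758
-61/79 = -0.77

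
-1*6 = -6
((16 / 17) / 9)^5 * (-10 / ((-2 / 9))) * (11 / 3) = 57671680 / 27947045331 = 0.00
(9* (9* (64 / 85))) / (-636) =-432 / 4505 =-0.10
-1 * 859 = -859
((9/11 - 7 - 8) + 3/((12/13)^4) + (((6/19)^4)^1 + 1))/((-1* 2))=89571302677/19817132544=4.52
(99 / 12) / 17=33 / 68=0.49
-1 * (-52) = 52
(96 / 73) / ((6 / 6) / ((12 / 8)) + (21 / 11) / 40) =126720 / 68839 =1.84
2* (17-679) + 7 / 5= -6613 / 5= -1322.60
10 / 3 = 3.33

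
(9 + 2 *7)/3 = 23/3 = 7.67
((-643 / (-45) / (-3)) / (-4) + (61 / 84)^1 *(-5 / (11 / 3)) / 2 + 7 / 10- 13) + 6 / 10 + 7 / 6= -9.84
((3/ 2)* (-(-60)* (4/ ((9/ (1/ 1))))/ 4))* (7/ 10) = 7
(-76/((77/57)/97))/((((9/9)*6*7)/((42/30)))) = -70034/385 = -181.91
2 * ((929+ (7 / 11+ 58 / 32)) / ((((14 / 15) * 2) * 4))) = 2459025 / 9856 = 249.50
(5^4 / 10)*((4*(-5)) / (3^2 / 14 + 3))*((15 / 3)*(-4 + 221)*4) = -75950000 / 51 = -1489215.69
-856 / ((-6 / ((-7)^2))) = 20972 / 3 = 6990.67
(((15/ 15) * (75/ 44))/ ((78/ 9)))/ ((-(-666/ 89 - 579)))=6675/ 19904456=0.00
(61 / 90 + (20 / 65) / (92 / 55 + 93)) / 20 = 4148951 / 121843800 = 0.03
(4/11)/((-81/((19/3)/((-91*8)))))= 19/486486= 0.00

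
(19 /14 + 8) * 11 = 102.93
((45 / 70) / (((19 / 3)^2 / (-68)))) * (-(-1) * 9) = -24786 / 2527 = -9.81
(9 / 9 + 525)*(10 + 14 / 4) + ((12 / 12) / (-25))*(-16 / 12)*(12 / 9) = 1597741 / 225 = 7101.07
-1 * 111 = -111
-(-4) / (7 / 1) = 4 / 7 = 0.57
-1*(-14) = 14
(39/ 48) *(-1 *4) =-13/ 4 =-3.25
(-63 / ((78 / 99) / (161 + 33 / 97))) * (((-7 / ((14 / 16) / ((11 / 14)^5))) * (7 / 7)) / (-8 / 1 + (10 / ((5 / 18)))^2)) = 374286550275 / 15598509472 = 24.00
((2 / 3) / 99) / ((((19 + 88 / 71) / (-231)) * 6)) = -497 / 38799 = -0.01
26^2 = 676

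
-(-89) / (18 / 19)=93.94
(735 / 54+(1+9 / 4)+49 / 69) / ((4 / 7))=101843 / 3312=30.75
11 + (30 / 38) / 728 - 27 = -16.00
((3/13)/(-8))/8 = -3/832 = -0.00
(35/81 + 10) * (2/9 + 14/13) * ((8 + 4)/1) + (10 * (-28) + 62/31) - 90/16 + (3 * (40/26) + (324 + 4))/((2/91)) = 29185289/1944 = 15013.01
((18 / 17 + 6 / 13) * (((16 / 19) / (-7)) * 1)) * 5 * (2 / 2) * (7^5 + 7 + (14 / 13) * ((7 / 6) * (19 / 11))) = -15378.45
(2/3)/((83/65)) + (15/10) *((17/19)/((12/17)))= 91721/37848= 2.42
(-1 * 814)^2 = 662596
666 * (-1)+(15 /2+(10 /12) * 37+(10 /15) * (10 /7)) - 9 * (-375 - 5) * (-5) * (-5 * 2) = 1192613 /7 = 170373.29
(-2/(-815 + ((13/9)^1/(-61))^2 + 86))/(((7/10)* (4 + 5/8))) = 0.00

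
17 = 17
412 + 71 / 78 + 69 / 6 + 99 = 20413 / 39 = 523.41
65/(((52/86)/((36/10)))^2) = 149769/65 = 2304.14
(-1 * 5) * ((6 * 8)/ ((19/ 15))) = -3600/ 19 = -189.47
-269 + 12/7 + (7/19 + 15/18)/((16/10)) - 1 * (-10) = -1637717/6384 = -256.53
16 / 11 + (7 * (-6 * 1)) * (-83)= 38362 / 11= 3487.45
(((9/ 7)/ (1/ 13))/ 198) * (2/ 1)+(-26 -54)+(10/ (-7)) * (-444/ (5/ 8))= 71997/ 77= 935.03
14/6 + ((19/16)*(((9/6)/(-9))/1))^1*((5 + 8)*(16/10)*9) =-2083/60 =-34.72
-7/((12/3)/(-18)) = 31.50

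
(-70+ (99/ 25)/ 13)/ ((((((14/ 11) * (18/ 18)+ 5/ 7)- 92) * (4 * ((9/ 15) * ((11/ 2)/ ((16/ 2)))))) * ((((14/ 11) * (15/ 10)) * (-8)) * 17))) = -249161/ 137857590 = -0.00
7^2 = 49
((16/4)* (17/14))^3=39304/343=114.59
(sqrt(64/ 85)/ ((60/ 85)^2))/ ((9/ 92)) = 17.80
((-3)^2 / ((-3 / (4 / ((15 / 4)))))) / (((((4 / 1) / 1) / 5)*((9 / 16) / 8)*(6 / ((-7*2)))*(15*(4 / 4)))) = 3584 / 405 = 8.85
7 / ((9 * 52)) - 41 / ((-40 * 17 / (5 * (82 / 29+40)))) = 745597 / 57681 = 12.93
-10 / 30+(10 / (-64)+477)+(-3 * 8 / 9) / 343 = 5230093 / 10976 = 476.50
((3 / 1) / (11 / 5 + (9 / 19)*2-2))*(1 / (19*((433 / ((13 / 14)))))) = 195 / 660758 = 0.00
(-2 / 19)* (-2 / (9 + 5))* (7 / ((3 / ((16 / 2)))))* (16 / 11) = 0.41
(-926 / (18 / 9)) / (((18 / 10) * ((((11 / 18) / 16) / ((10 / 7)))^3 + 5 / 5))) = -257.22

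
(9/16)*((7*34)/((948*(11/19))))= 6783/27808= 0.24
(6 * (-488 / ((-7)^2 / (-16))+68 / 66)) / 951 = 518660 / 512589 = 1.01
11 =11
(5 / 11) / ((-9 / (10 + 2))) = -20 / 33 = -0.61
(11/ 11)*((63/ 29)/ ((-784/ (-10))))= 45/ 1624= 0.03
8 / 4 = 2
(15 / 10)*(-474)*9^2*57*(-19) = 62371053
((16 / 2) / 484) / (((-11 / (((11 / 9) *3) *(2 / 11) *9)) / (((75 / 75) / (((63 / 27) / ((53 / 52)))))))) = -477 / 121121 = -0.00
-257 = -257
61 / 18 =3.39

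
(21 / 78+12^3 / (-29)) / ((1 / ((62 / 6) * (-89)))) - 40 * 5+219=123439253 / 2262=54570.85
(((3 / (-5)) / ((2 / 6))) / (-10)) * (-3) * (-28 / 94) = 0.16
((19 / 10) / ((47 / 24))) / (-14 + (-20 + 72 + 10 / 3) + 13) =684 / 38305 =0.02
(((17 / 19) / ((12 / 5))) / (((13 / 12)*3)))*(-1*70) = -5950 / 741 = -8.03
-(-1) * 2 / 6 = 1 / 3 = 0.33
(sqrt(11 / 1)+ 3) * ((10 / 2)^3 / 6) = 131.60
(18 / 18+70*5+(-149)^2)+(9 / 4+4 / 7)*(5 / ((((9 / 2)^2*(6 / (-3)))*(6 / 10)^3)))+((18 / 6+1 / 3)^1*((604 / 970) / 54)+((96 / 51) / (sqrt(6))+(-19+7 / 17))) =16*sqrt(6) / 51+1137611795605 / 50489082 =22532.61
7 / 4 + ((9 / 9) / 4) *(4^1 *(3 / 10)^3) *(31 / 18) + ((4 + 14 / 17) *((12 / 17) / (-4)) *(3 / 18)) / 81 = 84026537 / 46818000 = 1.79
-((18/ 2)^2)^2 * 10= -65610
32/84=8/21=0.38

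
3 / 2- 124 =-245 / 2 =-122.50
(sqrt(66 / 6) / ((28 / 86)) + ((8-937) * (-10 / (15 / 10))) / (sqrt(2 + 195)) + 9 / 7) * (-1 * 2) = -905.46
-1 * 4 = -4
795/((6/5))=1325/2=662.50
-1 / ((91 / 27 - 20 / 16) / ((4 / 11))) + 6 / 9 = 0.50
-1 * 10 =-10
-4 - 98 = -102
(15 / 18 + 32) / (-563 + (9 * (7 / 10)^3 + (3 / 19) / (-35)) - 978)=-0.02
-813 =-813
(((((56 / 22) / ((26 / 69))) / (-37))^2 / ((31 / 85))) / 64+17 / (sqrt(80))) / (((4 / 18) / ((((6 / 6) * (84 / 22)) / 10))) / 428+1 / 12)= 23589017235 / 1398950198932+20223 * sqrt(5) / 2015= 22.46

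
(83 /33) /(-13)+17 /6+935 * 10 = 2674855 /286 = 9352.64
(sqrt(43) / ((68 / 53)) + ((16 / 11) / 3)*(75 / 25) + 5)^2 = 3763*sqrt(43) / 374 + 37924811 / 559504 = 133.76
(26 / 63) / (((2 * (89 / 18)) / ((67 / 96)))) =871 / 29904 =0.03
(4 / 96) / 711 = 1 / 17064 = 0.00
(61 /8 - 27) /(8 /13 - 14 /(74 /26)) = 14911 /3312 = 4.50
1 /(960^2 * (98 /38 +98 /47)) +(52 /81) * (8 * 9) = 177422336893 /3838464000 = 46.22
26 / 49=0.53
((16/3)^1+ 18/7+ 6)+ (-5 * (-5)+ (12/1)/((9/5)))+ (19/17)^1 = 5556/119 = 46.69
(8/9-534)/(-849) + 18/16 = 107153/61128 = 1.75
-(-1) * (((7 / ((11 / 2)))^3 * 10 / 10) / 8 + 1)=1674 / 1331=1.26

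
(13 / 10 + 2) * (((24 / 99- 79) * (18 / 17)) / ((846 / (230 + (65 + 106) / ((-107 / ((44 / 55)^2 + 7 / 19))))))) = -1587830461 / 21373250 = -74.29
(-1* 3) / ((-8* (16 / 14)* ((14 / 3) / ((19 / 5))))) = 0.27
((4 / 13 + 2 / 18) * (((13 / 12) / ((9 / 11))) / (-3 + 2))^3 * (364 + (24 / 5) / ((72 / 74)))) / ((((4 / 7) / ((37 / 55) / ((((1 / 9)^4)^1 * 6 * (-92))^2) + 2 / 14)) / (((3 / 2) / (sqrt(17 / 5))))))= -3439750653914692117 * sqrt(85) / 652526784921600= -48600.20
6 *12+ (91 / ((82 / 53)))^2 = 23745457 / 6724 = 3531.45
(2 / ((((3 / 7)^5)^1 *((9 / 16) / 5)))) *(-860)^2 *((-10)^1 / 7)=-2841247360000 / 2187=-1299152885.23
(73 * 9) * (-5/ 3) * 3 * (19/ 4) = -62415/ 4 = -15603.75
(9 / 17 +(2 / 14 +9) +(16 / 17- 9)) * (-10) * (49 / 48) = -280 / 17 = -16.47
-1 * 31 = -31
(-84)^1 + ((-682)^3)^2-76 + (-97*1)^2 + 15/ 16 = 1610001314422973983/ 16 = 100625082151435873.94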